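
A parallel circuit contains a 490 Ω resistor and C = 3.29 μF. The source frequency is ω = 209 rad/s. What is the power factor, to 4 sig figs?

X_C = 1/(ωC) = 1454 Ω
Parallel: admittances add. Y = 1/R + jωC
Y = (0.002041 + j0.0006876) S
|Y| = 0.002154 S → |Z| = 1/|Y| = 464.4 Ω, ∠Z = −∠Y = -18.62°
cos φ = cos(-18.62°) = 0.9477

0.9477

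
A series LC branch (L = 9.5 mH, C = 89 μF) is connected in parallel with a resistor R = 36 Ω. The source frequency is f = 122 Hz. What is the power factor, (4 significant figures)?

ω = 2πf = 766.5 rad/s
X_L = ωL = 7.282 Ω
X_C = 1/(ωC) = 14.66 Ω
Branch 1: Z₁ = R = 36.00 Ω
Branch 2 (series LC): Z₂ = j(X_L − X_C) = −j7.376 Ω
Parallel: Z = Z₁Z₂/(Z₁+Z₂), |Z| = 7.226 Ω, ∠Z = -78.42°
cos φ = cos(-78.42°) = 0.2007

0.2007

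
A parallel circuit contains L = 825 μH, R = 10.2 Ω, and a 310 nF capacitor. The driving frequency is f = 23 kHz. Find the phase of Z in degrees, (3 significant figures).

-20.4°

ω = 2πf = 144500 rad/s
X_L = ωL = 119 Ω
X_C = 1/(ωC) = 22.3 Ω
Parallel: admittances add. Y = 1/R + 1/(jωL) + jωC
Y = (0.0980 + j0.0364) S
|Y| = 0.105 S → |Z| = 1/|Y| = 9.56 Ω, ∠Z = −∠Y = -20.4°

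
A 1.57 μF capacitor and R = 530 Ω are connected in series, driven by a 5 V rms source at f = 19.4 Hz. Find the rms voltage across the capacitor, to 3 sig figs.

ω = 2πf = 121.9 rad/s
X_C = 1/(ωC) = 5230 Ω
Z = 530 − j5230 Ω
|Z| = √(530² + 5230²) = 5250 Ω
I = V/|Z| = 952 μA
V_C = I·|Z_C| = 0.000952 × 5230 = 4.97 V

4.97 V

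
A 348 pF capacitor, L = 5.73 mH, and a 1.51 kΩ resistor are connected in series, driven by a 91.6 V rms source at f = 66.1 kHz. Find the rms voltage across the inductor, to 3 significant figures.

ω = 2πf = 415300 rad/s
X_L = ωL = 2380 Ω
X_C = 1/(ωC) = 6920 Ω
Net reactance X = X_L − X_C = -4540 Ω
Z = 1510 − j4540 Ω
|Z| = √(1510² + 4540²) = 4780 Ω
I = V/|Z| = 19.1 mA
V_L = I·|Z_L| = 0.0191 × 2380 = 45.6 V

45.6 V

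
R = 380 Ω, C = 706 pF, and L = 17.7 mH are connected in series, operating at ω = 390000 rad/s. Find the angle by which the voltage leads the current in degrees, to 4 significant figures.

83.37°

X_L = ωL = 6903 Ω
X_C = 1/(ωC) = 3632 Ω
Net reactance X = X_L − X_C = 3271 Ω
Z = 380.0 + j3271 Ω
|Z| = √(380.0² + 3271²) = 3293 Ω
∠Z = arctan(3271/380.0) = 83.37°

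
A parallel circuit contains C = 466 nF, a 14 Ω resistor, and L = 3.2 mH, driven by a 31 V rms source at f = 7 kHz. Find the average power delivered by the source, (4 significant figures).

ω = 2πf = 43980 rad/s
X_L = ωL = 140.7 Ω
X_C = 1/(ωC) = 48.79 Ω
Parallel: admittances add. Y = 1/R + 1/(jωL) + jωC
Y = (0.07143 + j0.01339) S
|Y| = 0.07267 S → |Z| = 1/|Y| = 13.76 Ω, ∠Z = −∠Y = -10.62°
I = V/|Z| = 2.253 A
P = VI cos φ = 31 × 2.253 × cos(-10.62°) = 68.64 W

68.64 W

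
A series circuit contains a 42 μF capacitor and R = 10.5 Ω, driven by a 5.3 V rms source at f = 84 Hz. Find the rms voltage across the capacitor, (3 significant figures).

ω = 2πf = 527.8 rad/s
X_C = 1/(ωC) = 45.1 Ω
Z = 10.5 − j45.1 Ω
|Z| = √(10.5² + 45.1²) = 46.3 Ω
I = V/|Z| = 114 mA
V_C = I·|Z_C| = 0.114 × 45.1 = 5.16 V

5.16 V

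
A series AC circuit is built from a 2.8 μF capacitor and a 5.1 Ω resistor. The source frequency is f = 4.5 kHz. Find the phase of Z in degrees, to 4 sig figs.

ω = 2πf = 28270 rad/s
X_C = 1/(ωC) = 12.63 Ω
Z = 5.100 − j12.63 Ω
|Z| = √(5.100² + 12.63²) = 13.62 Ω
∠Z = arctan(-12.63/5.100) = -68.01°

-68.01°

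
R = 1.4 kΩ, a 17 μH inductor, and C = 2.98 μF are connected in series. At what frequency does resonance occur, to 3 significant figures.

22.4 kHz

ω₀ = 1/√(LC) = 1/√(1.7e-05 × 2.98e-06) = 140500 rad/s
f₀ = ω₀/(2π) = 22.4 kHz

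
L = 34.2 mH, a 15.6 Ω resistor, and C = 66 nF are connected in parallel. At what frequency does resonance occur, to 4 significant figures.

3.350 kHz

ω₀ = 1/√(LC) = 1/√(0.0342 × 6.6e-08) = 21050 rad/s
f₀ = ω₀/(2π) = 3.350 kHz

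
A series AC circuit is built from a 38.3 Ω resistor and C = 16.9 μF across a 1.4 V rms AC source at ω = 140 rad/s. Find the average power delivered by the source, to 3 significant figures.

X_C = 1/(ωC) = 423 Ω
Z = 38.3 − j423 Ω
|Z| = √(38.3² + 423²) = 424 Ω
∠Z = arctan(-423/38.3) = -84.8°
I = V/|Z| = 3.30 mA
P = VI cos φ = 1.4 × 0.00330 × cos(-84.8°) = 417 μW

417 μW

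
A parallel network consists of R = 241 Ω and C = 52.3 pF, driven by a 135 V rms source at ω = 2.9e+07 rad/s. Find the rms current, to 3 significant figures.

596 mA

X_C = 1/(ωC) = 659 Ω
Parallel: admittances add. Y = 1/R + jωC
Y = (0.00415 + j0.00152) S
|Y| = 0.00442 S → |Z| = 1/|Y| = 226 Ω, ∠Z = −∠Y = -20.1°
I = V/|Z| = 135/226 = 596 mA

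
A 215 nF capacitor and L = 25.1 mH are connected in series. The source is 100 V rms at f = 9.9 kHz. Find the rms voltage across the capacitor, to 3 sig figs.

5.03 V

ω = 2πf = 62200 rad/s
X_L = ωL = 1560 Ω
X_C = 1/(ωC) = 74.8 Ω
Net reactance X = X_L − X_C = 1490 Ω
Z = j1490 Ω
|Z| = √(0² + 1490²) = 1490 Ω
I = V/|Z| = 67.3 mA
V_C = I·|Z_C| = 0.0673 × 74.8 = 5.03 V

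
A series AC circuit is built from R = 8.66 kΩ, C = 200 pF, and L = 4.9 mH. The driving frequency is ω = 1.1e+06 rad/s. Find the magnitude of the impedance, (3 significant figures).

X_L = ωL = 5390 Ω
X_C = 1/(ωC) = 4550 Ω
Net reactance X = X_L − X_C = 845 Ω
Z = 8660 + j845 Ω
|Z| = √(8660² + 845²) = 8700 Ω

8700 Ω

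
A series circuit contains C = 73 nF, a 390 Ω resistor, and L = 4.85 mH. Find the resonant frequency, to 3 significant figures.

ω₀ = 1/√(LC) = 1/√(0.00485 × 7.3e-08) = 53150 rad/s
f₀ = ω₀/(2π) = 8.46 kHz

8.46 kHz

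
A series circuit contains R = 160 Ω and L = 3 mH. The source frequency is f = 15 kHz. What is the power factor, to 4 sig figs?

0.4925

ω = 2πf = 94250 rad/s
X_L = ωL = 282.7 Ω
Z = 160.0 + j282.7 Ω
|Z| = √(160.0² + 282.7²) = 324.9 Ω
∠Z = arctan(282.7/160.0) = 60.50°
cos φ = cos(60.50°) = 0.4925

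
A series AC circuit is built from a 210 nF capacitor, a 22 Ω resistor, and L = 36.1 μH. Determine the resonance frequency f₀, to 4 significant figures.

57.80 kHz

ω₀ = 1/√(LC) = 1/√(3.61e-05 × 2.1e-07) = 363200 rad/s
f₀ = ω₀/(2π) = 57.80 kHz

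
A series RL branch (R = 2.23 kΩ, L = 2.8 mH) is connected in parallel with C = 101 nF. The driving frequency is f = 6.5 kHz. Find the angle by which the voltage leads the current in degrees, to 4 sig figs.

ω = 2πf = 40840 rad/s
X_L = ωL = 114.4 Ω
X_C = 1/(ωC) = 242.4 Ω
Branch 1 (R+jX_L): Z₁ = 2230 + j114.4 Ω, |Z₁| = 2233 Ω
Branch 2 (−jX_C): Z₂ = −j242.4 Ω
Parallel: Z = Z₁Z₂/(Z₁+Z₂), |Z| = 242.3 Ω, ∠Z = -83.78°

-83.78°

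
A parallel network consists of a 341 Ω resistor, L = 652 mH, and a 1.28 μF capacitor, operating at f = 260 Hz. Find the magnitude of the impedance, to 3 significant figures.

ω = 2πf = 1634 rad/s
X_L = ωL = 1070 Ω
X_C = 1/(ωC) = 478 Ω
Parallel: admittances add. Y = 1/R + 1/(jωL) + jωC
Y = (0.00293 + j0.00115) S
|Y| = 0.00315 S → |Z| = 1/|Y| = 317 Ω, ∠Z = −∠Y = -21.4°

317 Ω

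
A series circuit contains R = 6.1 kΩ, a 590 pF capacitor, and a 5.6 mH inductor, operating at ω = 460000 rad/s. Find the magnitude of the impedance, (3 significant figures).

6200 Ω

X_L = ωL = 2580 Ω
X_C = 1/(ωC) = 3680 Ω
Net reactance X = X_L − X_C = -1110 Ω
Z = 6100 − j1110 Ω
|Z| = √(6100² + 1110²) = 6200 Ω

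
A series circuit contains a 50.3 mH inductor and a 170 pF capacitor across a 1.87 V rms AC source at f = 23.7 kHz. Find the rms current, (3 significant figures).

58.4 μA

ω = 2πf = 148900 rad/s
X_L = ωL = 7490 Ω
X_C = 1/(ωC) = 39500 Ω
Net reactance X = X_L − X_C = -32000 Ω
Z = − j32000 Ω
|Z| = √(0² + 32000²) = 32000 Ω
I = V/|Z| = 1.87/32000 = 58.4 μA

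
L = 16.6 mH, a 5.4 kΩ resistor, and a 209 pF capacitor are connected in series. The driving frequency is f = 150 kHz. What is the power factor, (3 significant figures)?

0.455

ω = 2πf = 942500 rad/s
X_L = ωL = 15600 Ω
X_C = 1/(ωC) = 5080 Ω
Net reactance X = X_L − X_C = 10600 Ω
Z = 5400 + j10600 Ω
|Z| = √(5400² + 10600²) = 11900 Ω
∠Z = arctan(10600/5400) = 62.9°
cos φ = cos(62.9°) = 0.455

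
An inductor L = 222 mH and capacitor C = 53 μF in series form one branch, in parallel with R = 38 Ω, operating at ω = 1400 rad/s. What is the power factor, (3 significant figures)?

X_L = ωL = 311 Ω
X_C = 1/(ωC) = 13.5 Ω
Branch 1: Z₁ = R = 38.0 Ω
Branch 2 (series LC): Z₂ = j(X_L − X_C) = j297 Ω
Parallel: Z = Z₁Z₂/(Z₁+Z₂), |Z| = 37.7 Ω, ∠Z = 7.28°
cos φ = cos(7.28°) = 0.992

0.992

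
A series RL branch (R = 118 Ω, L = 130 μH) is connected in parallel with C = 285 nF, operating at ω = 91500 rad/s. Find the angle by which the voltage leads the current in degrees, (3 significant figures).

X_L = ωL = 11.9 Ω
X_C = 1/(ωC) = 38.3 Ω
Branch 1 (R+jX_L): Z₁ = 118 + j11.9 Ω, |Z₁| = 119 Ω
Branch 2 (−jX_C): Z₂ = −j38.3 Ω
Parallel: Z = Z₁Z₂/(Z₁+Z₂), |Z| = 37.6 Ω, ∠Z = -71.6°

-71.6°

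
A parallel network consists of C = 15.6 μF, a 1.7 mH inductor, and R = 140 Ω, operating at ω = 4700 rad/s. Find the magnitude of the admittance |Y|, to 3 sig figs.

X_L = ωL = 7.99 Ω
X_C = 1/(ωC) = 13.6 Ω
Parallel: admittances add. Y = 1/R + 1/(jωL) + jωC
Y = (0.00714 − j0.0518) S
|Y| = 0.0523 S → |Z| = 1/|Y| = 19.1 Ω, ∠Z = −∠Y = 82.2°

52.3 mS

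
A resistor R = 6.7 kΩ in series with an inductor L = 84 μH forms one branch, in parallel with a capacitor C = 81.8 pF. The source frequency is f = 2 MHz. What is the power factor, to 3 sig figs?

0.143

ω = 2πf = 1.257e+07 rad/s
X_L = ωL = 1060 Ω
X_C = 1/(ωC) = 973 Ω
Branch 1 (R+jX_L): Z₁ = 6700 + j1060 Ω, |Z₁| = 6780 Ω
Branch 2 (−jX_C): Z₂ = −j973 Ω
Parallel: Z = Z₁Z₂/(Z₁+Z₂), |Z| = 985 Ω, ∠Z = -81.8°
cos φ = cos(-81.8°) = 0.143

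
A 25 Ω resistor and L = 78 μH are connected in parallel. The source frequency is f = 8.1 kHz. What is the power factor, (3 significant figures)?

ω = 2πf = 50890 rad/s
X_L = ωL = 3.97 Ω
Parallel: admittances add. Y = 1/R + 1/(jωL)
Y = (0.0400 − j0.252) S
|Y| = 0.255 S → |Z| = 1/|Y| = 3.92 Ω, ∠Z = −∠Y = 81.0°
cos φ = cos(81.0°) = 0.157

0.157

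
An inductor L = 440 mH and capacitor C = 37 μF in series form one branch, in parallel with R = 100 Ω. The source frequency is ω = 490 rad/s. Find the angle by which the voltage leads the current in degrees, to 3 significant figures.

31.9°

X_L = ωL = 216 Ω
X_C = 1/(ωC) = 55.2 Ω
Branch 1: Z₁ = R = 100 Ω
Branch 2 (series LC): Z₂ = j(X_L − X_C) = j160 Ω
Parallel: Z = Z₁Z₂/(Z₁+Z₂), |Z| = 84.9 Ω, ∠Z = 31.9°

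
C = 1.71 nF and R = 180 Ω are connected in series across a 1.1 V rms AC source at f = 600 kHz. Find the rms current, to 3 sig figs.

ω = 2πf = 3.77e+06 rad/s
X_C = 1/(ωC) = 155 Ω
Z = 180 − j155 Ω
|Z| = √(180² + 155²) = 238 Ω
I = V/|Z| = 1.1/238 = 4.63 mA

4.63 mA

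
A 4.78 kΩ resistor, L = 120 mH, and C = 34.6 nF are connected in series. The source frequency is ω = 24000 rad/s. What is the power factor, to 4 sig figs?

X_L = ωL = 2880 Ω
X_C = 1/(ωC) = 1204 Ω
Net reactance X = X_L − X_C = 1676 Ω
Z = 4780 + j1676 Ω
|Z| = √(4780² + 1676²) = 5065 Ω
∠Z = arctan(1676/4780) = 19.32°
cos φ = cos(19.32°) = 0.9437

0.9437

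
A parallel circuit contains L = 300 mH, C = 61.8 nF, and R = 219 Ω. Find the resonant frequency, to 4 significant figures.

ω₀ = 1/√(LC) = 1/√(0.3 × 6.18e-08) = 7344 rad/s
f₀ = ω₀/(2π) = 1.169 kHz

1.169 kHz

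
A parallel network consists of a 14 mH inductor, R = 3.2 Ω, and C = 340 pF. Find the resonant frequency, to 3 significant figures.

72.9 kHz

ω₀ = 1/√(LC) = 1/√(0.014 × 3.4e-10) = 458300 rad/s
f₀ = ω₀/(2π) = 72.9 kHz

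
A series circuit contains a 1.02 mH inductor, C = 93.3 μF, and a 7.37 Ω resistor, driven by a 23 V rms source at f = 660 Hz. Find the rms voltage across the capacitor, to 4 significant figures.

7.872 V

ω = 2πf = 4147 rad/s
X_L = ωL = 4.230 Ω
X_C = 1/(ωC) = 2.585 Ω
Net reactance X = X_L − X_C = 1.645 Ω
Z = 7.370 + j1.645 Ω
|Z| = √(7.370² + 1.645²) = 7.551 Ω
I = V/|Z| = 3.046 A
V_C = I·|Z_C| = 3.046 × 2.585 = 7.872 V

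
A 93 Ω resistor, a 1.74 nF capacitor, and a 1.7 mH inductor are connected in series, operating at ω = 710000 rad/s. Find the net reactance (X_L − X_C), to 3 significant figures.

398 Ω

X_L = ωL = 1210 Ω
X_C = 1/(ωC) = 809 Ω
X = 1210 − 809 = 398 Ω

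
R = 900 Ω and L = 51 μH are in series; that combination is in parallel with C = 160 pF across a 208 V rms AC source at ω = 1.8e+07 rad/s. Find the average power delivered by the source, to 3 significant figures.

23.6 W

X_L = ωL = 918 Ω
X_C = 1/(ωC) = 347 Ω
Branch 1 (R+jX_L): Z₁ = 900 + j918 Ω, |Z₁| = 1290 Ω
Branch 2 (−jX_C): Z₂ = −j347 Ω
Parallel: Z = Z₁Z₂/(Z₁+Z₂), |Z| = 419 Ω, ∠Z = -76.8°
I = V/|Z| = 497 mA
P = VI cos φ = 208 × 0.497 × cos(-76.8°) = 23.6 W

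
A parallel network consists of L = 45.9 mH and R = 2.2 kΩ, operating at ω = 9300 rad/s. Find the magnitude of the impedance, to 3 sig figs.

419 Ω

X_L = ωL = 427 Ω
Parallel: admittances add. Y = 1/R + 1/(jωL)
Y = (0.000455 − j0.00234) S
|Y| = 0.00239 S → |Z| = 1/|Y| = 419 Ω, ∠Z = −∠Y = 79.0°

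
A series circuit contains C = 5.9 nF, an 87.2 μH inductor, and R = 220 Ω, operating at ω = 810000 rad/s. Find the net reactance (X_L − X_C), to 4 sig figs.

-138.6 Ω

X_L = ωL = 70.63 Ω
X_C = 1/(ωC) = 209.2 Ω
X = 70.63 − 209.2 = -138.6 Ω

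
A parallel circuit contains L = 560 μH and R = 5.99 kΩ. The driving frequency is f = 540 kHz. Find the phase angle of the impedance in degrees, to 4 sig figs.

ω = 2πf = 3.393e+06 rad/s
X_L = ωL = 1900 Ω
Parallel: admittances add. Y = 1/R + 1/(jωL)
Y = (0.0001669 − j0.0005263) S
|Y| = 0.0005521 S → |Z| = 1/|Y| = 1811 Ω, ∠Z = −∠Y = 72.40°

72.40°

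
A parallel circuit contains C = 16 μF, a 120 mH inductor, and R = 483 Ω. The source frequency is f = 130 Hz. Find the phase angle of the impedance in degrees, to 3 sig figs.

ω = 2πf = 816.8 rad/s
X_L = ωL = 98.0 Ω
X_C = 1/(ωC) = 76.5 Ω
Parallel: admittances add. Y = 1/R + 1/(jωL) + jωC
Y = (0.00207 + j0.00287) S
|Y| = 0.00354 S → |Z| = 1/|Y| = 283 Ω, ∠Z = −∠Y = -54.2°

-54.2°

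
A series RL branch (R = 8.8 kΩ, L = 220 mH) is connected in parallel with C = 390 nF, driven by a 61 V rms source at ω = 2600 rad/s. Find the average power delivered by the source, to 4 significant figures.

421.1 mW

X_L = ωL = 572.0 Ω
X_C = 1/(ωC) = 986.2 Ω
Branch 1 (R+jX_L): Z₁ = 8800 + j572.0 Ω, |Z₁| = 8819 Ω
Branch 2 (−jX_C): Z₂ = −j986.2 Ω
Parallel: Z = Z₁Z₂/(Z₁+Z₂), |Z| = 987.2 Ω, ∠Z = -83.59°
I = V/|Z| = 61.79 mA
P = VI cos φ = 61 × 0.06179 × cos(-83.59°) = 421.1 mW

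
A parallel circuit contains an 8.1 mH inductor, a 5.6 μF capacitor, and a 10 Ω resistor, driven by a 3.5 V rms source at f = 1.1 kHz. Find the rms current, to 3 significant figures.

358 mA

ω = 2πf = 6912 rad/s
X_L = ωL = 56.0 Ω
X_C = 1/(ωC) = 25.8 Ω
Parallel: admittances add. Y = 1/R + 1/(jωL) + jωC
Y = (0.100 + j0.0208) S
|Y| = 0.102 S → |Z| = 1/|Y| = 9.79 Ω, ∠Z = −∠Y = -11.8°
I = V/|Z| = 3.5/9.79 = 358 mA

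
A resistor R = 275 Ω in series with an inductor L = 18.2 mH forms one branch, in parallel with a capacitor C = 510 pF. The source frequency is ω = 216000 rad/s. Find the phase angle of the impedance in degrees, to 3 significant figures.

82.9°

X_L = ωL = 3930 Ω
X_C = 1/(ωC) = 9080 Ω
Branch 1 (R+jX_L): Z₁ = 275 + j3930 Ω, |Z₁| = 3940 Ω
Branch 2 (−jX_C): Z₂ = −j9080 Ω
Parallel: Z = Z₁Z₂/(Z₁+Z₂), |Z| = 6940 Ω, ∠Z = 82.9°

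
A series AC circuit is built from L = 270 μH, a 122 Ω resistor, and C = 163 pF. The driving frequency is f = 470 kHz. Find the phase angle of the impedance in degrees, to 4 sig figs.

-84.56°

ω = 2πf = 2.953e+06 rad/s
X_L = ωL = 797.3 Ω
X_C = 1/(ωC) = 2077 Ω
Net reactance X = X_L − X_C = -1280 Ω
Z = 122.0 − j1280 Ω
|Z| = √(122.0² + 1280²) = 1286 Ω
∠Z = arctan(-1280/122.0) = -84.56°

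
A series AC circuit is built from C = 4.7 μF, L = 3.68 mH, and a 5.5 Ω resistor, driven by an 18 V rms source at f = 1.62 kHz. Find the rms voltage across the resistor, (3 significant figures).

5.68 V

ω = 2πf = 10180 rad/s
X_L = ωL = 37.5 Ω
X_C = 1/(ωC) = 20.9 Ω
Net reactance X = X_L − X_C = 16.6 Ω
Z = 5.50 + j16.6 Ω
|Z| = √(5.50² + 16.6²) = 17.4 Ω
I = V/|Z| = 1.03 A
V_R = I·|Z_R| = 1.03 × 5.50 = 5.68 V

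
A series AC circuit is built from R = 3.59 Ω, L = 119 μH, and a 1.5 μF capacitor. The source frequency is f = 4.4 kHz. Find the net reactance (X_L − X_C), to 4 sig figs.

-20.82 Ω

ω = 2πf = 27650 rad/s
X_L = ωL = 3.290 Ω
X_C = 1/(ωC) = 24.11 Ω
X = 3.290 − 24.11 = -20.82 Ω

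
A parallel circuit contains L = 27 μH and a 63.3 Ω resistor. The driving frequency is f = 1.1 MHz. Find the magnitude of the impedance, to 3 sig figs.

59.9 Ω

ω = 2πf = 6.912e+06 rad/s
X_L = ωL = 187 Ω
Parallel: admittances add. Y = 1/R + 1/(jωL)
Y = (0.0158 − j0.00536) S
|Y| = 0.0167 S → |Z| = 1/|Y| = 59.9 Ω, ∠Z = −∠Y = 18.7°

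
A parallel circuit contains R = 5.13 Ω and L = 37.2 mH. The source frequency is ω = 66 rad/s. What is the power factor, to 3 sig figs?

X_L = ωL = 2.46 Ω
Parallel: admittances add. Y = 1/R + 1/(jωL)
Y = (0.195 − j0.407) S
|Y| = 0.452 S → |Z| = 1/|Y| = 2.21 Ω, ∠Z = −∠Y = 64.4°
cos φ = cos(64.4°) = 0.432

0.432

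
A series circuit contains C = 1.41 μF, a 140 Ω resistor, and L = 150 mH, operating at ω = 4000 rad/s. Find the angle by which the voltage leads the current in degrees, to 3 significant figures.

X_L = ωL = 600 Ω
X_C = 1/(ωC) = 177 Ω
Net reactance X = X_L − X_C = 423 Ω
Z = 140 + j423 Ω
|Z| = √(140² + 423²) = 445 Ω
∠Z = arctan(423/140) = 71.7°

71.7°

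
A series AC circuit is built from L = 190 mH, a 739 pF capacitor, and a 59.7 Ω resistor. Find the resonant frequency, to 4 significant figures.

ω₀ = 1/√(LC) = 1/√(0.19 × 7.39e-10) = 84390 rad/s
f₀ = ω₀/(2π) = 13.43 kHz

13.43 kHz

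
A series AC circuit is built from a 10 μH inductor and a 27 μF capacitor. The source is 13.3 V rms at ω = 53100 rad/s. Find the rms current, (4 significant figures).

79.88 A

X_L = ωL = 0.5310 Ω
X_C = 1/(ωC) = 0.6975 Ω
Net reactance X = X_L − X_C = -0.1665 Ω
Z = − j0.1665 Ω
|Z| = √(0² + 0.1665²) = 0.1665 Ω
I = V/|Z| = 13.3/0.1665 = 79.88 A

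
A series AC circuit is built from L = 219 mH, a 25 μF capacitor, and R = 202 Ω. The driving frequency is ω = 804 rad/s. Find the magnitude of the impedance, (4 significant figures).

238.2 Ω

X_L = ωL = 176.1 Ω
X_C = 1/(ωC) = 49.75 Ω
Net reactance X = X_L − X_C = 126.3 Ω
Z = 202.0 + j126.3 Ω
|Z| = √(202.0² + 126.3²) = 238.2 Ω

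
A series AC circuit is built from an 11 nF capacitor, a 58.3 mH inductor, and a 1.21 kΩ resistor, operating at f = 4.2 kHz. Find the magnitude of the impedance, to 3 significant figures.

ω = 2πf = 26390 rad/s
X_L = ωL = 1540 Ω
X_C = 1/(ωC) = 3440 Ω
Net reactance X = X_L − X_C = -1910 Ω
Z = 1210 − j1910 Ω
|Z| = √(1210² + 1910²) = 2260 Ω

2260 Ω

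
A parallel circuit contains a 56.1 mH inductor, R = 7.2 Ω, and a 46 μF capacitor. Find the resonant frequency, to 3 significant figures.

99.1 Hz

ω₀ = 1/√(LC) = 1/√(0.0561 × 4.6e-05) = 622.5 rad/s
f₀ = ω₀/(2π) = 99.1 Hz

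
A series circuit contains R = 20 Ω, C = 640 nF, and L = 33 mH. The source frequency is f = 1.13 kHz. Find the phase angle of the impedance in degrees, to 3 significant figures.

ω = 2πf = 7100 rad/s
X_L = ωL = 234 Ω
X_C = 1/(ωC) = 220 Ω
Net reactance X = X_L − X_C = 14.2 Ω
Z = 20.0 + j14.2 Ω
|Z| = √(20.0² + 14.2²) = 24.5 Ω
∠Z = arctan(14.2/20.0) = 35.4°

35.4°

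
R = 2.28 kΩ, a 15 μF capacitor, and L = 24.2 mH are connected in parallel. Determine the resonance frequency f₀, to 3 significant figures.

264 Hz

ω₀ = 1/√(LC) = 1/√(0.0242 × 1.5e-05) = 1660 rad/s
f₀ = ω₀/(2π) = 264 Hz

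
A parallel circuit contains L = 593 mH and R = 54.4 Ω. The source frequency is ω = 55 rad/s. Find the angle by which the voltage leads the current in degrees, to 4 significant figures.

X_L = ωL = 32.61 Ω
Parallel: admittances add. Y = 1/R + 1/(jωL)
Y = (0.01838 − j0.03066) S
|Y| = 0.03575 S → |Z| = 1/|Y| = 27.97 Ω, ∠Z = −∠Y = 59.06°

59.06°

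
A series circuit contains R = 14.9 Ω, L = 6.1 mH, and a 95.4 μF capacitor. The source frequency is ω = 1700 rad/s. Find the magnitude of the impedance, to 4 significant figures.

X_L = ωL = 10.37 Ω
X_C = 1/(ωC) = 6.166 Ω
Net reactance X = X_L − X_C = 4.204 Ω
Z = 14.90 + j4.204 Ω
|Z| = √(14.90² + 4.204²) = 15.48 Ω

15.48 Ω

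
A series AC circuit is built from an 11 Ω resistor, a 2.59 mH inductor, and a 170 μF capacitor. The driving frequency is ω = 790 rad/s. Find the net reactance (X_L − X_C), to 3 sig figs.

-5.40 Ω

X_L = ωL = 2.05 Ω
X_C = 1/(ωC) = 7.45 Ω
X = 2.05 − 7.45 = -5.40 Ω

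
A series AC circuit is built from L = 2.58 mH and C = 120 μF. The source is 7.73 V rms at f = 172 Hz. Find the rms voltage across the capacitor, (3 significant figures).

ω = 2πf = 1081 rad/s
X_L = ωL = 2.79 Ω
X_C = 1/(ωC) = 7.71 Ω
Net reactance X = X_L − X_C = -4.92 Ω
Z = − j4.92 Ω
|Z| = √(0² + 4.92²) = 4.92 Ω
I = V/|Z| = 1.57 A
V_C = I·|Z_C| = 1.57 × 7.71 = 12.1 V

12.1 V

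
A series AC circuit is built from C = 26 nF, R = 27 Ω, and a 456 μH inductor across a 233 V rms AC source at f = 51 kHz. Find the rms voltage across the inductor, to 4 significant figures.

906.7 V

ω = 2πf = 320400 rad/s
X_L = ωL = 146.1 Ω
X_C = 1/(ωC) = 120.0 Ω
Net reactance X = X_L − X_C = 26.10 Ω
Z = 27.00 + j26.10 Ω
|Z| = √(27.00² + 26.10²) = 37.55 Ω
I = V/|Z| = 6.205 A
V_L = I·|Z_L| = 6.205 × 146.1 = 906.7 V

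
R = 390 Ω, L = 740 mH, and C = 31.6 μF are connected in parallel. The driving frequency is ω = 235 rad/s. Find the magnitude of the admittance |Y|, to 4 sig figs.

3.063 mS

X_L = ωL = 173.9 Ω
X_C = 1/(ωC) = 134.7 Ω
Parallel: admittances add. Y = 1/R + 1/(jωL) + jωC
Y = (0.002564 + j0.001676) S
|Y| = 0.003063 S → |Z| = 1/|Y| = 326.5 Ω, ∠Z = −∠Y = -33.16°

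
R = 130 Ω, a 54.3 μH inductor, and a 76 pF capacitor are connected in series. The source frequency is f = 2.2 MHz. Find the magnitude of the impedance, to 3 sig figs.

240 Ω

ω = 2πf = 1.382e+07 rad/s
X_L = ωL = 751 Ω
X_C = 1/(ωC) = 952 Ω
Net reactance X = X_L − X_C = -201 Ω
Z = 130 − j201 Ω
|Z| = √(130² + 201²) = 240 Ω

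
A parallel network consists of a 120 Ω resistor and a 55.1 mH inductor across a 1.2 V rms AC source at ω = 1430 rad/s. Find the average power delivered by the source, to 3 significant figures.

12.0 mW

X_L = ωL = 78.8 Ω
Parallel: admittances add. Y = 1/R + 1/(jωL)
Y = (0.00833 − j0.0127) S
|Y| = 0.0152 S → |Z| = 1/|Y| = 65.9 Ω, ∠Z = −∠Y = 56.7°
I = V/|Z| = 18.2 mA
P = VI cos φ = 1.2 × 0.0182 × cos(56.7°) = 12.0 mW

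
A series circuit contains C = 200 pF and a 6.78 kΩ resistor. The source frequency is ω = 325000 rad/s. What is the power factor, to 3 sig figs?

X_C = 1/(ωC) = 15400 Ω
Z = 6780 − j15400 Ω
|Z| = √(6780² + 15400²) = 16800 Ω
∠Z = arctan(-15400/6780) = -66.2°
cos φ = cos(-66.2°) = 0.403

0.403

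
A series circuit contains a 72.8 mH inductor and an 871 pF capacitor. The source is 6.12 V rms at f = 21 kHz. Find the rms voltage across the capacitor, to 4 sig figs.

ω = 2πf = 131900 rad/s
X_L = ωL = 9606 Ω
X_C = 1/(ωC) = 8701 Ω
Net reactance X = X_L − X_C = 904.5 Ω
Z = j904.5 Ω
|Z| = √(0² + 904.5²) = 904.5 Ω
I = V/|Z| = 6.766 mA
V_C = I·|Z_C| = 0.006766 × 8701 = 58.88 V

58.88 V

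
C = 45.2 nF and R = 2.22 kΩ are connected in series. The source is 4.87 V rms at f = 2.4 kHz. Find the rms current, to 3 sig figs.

1.83 mA

ω = 2πf = 15080 rad/s
X_C = 1/(ωC) = 1470 Ω
Z = 2220 − j1470 Ω
|Z| = √(2220² + 1470²) = 2660 Ω
I = V/|Z| = 4.87/2660 = 1.83 mA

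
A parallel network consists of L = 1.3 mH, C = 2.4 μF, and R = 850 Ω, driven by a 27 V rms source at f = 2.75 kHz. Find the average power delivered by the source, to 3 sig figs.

858 mW

ω = 2πf = 17280 rad/s
X_L = ωL = 22.5 Ω
X_C = 1/(ωC) = 24.1 Ω
Parallel: admittances add. Y = 1/R + 1/(jωL) + jωC
Y = (0.00118 − j0.00305) S
|Y| = 0.00327 S → |Z| = 1/|Y| = 306 Ω, ∠Z = −∠Y = 68.9°
I = V/|Z| = 88.3 mA
P = VI cos φ = 27 × 0.0883 × cos(68.9°) = 858 mW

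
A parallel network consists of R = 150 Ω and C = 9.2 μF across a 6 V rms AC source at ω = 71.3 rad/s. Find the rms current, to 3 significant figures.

X_C = 1/(ωC) = 1520 Ω
Parallel: admittances add. Y = 1/R + jωC
Y = (0.00667 + j0.000656) S
|Y| = 0.00670 S → |Z| = 1/|Y| = 149 Ω, ∠Z = −∠Y = -5.62°
I = V/|Z| = 6/149 = 40.2 mA

40.2 mA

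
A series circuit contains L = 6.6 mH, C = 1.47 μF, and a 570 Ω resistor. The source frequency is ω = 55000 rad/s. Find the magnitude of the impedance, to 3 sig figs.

669 Ω

X_L = ωL = 363 Ω
X_C = 1/(ωC) = 12.4 Ω
Net reactance X = X_L − X_C = 351 Ω
Z = 570 + j351 Ω
|Z| = √(570² + 351²) = 669 Ω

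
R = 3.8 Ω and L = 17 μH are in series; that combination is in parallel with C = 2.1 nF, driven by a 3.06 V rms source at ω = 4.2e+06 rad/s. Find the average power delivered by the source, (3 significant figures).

X_L = ωL = 71.4 Ω
X_C = 1/(ωC) = 113 Ω
Branch 1 (R+jX_L): Z₁ = 3.80 + j71.4 Ω, |Z₁| = 71.5 Ω
Branch 2 (−jX_C): Z₂ = −j113 Ω
Parallel: Z = Z₁Z₂/(Z₁+Z₂), |Z| = 192 Ω, ∠Z = 81.8°
I = V/|Z| = 15.9 mA
P = VI cos φ = 3.06 × 0.0159 × cos(81.8°) = 6.96 mW

6.96 mW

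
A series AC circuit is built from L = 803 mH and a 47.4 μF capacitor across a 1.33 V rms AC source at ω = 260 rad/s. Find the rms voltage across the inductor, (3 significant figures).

X_L = ωL = 209 Ω
X_C = 1/(ωC) = 81.1 Ω
Net reactance X = X_L − X_C = 128 Ω
Z = j128 Ω
|Z| = √(0² + 128²) = 128 Ω
I = V/|Z| = 10.4 mA
V_L = I·|Z_L| = 0.0104 × 209 = 2.18 V

2.18 V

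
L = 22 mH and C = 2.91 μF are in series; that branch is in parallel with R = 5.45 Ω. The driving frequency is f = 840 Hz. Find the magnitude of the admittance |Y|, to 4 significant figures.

ω = 2πf = 5278 rad/s
X_L = ωL = 116.1 Ω
X_C = 1/(ωC) = 65.11 Ω
Branch 1: Z₁ = R = 5.450 Ω
Branch 2 (series LC): Z₂ = j(X_L − X_C) = j51.00 Ω
Parallel: Z = Z₁Z₂/(Z₁+Z₂), |Z| = 5.419 Ω, ∠Z = 6.099°
|Y| = 1/|Z| = 184.5 mS

184.5 mS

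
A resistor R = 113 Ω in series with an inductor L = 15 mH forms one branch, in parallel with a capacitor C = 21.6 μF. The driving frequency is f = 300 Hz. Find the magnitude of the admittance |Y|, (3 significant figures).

39.5 mS

ω = 2πf = 1885 rad/s
X_L = ωL = 28.3 Ω
X_C = 1/(ωC) = 24.6 Ω
Branch 1 (R+jX_L): Z₁ = 113 + j28.3 Ω, |Z₁| = 116 Ω
Branch 2 (−jX_C): Z₂ = −j24.6 Ω
Parallel: Z = Z₁Z₂/(Z₁+Z₂), |Z| = 25.3 Ω, ∠Z = -77.8°
|Y| = 1/|Z| = 39.5 mS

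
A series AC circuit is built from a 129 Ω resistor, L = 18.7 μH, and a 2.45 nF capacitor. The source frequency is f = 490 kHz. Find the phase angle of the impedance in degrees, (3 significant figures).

-30.2°

ω = 2πf = 3.079e+06 rad/s
X_L = ωL = 57.6 Ω
X_C = 1/(ωC) = 133 Ω
Net reactance X = X_L − X_C = -75.0 Ω
Z = 129 − j75.0 Ω
|Z| = √(129² + 75.0²) = 149 Ω
∠Z = arctan(-75.0/129) = -30.2°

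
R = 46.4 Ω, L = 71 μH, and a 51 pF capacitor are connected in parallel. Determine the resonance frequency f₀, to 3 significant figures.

2.64 MHz

ω₀ = 1/√(LC) = 1/√(7.1e-05 × 5.1e-11) = 1.662e+07 rad/s
f₀ = ω₀/(2π) = 2.64 MHz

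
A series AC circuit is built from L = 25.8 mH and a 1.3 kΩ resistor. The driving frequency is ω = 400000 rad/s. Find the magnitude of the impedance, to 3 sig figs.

X_L = ωL = 10300 Ω
Z = 1300 + j10300 Ω
|Z| = √(1300² + 10300²) = 10400 Ω

10400 Ω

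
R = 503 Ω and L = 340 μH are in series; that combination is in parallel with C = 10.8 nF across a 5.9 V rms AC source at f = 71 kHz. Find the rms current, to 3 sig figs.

27.4 mA

ω = 2πf = 446100 rad/s
X_L = ωL = 152 Ω
X_C = 1/(ωC) = 208 Ω
Branch 1 (R+jX_L): Z₁ = 503 + j152 Ω, |Z₁| = 525 Ω
Branch 2 (−jX_C): Z₂ = −j208 Ω
Parallel: Z = Z₁Z₂/(Z₁+Z₂), |Z| = 215 Ω, ∠Z = -66.9°
I = V/|Z| = 5.9/215 = 27.4 mA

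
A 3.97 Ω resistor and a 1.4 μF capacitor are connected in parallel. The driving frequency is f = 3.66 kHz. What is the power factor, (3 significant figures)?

0.992

ω = 2πf = 23000 rad/s
X_C = 1/(ωC) = 31.1 Ω
Parallel: admittances add. Y = 1/R + jωC
Y = (0.252 + j0.0322) S
|Y| = 0.254 S → |Z| = 1/|Y| = 3.94 Ω, ∠Z = −∠Y = -7.28°
cos φ = cos(-7.28°) = 0.992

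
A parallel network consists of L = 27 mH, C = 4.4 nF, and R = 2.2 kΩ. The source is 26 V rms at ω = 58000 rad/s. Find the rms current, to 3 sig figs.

X_L = ωL = 1570 Ω
X_C = 1/(ωC) = 3920 Ω
Parallel: admittances add. Y = 1/R + 1/(jωL) + jωC
Y = (0.000455 − j0.000383) S
|Y| = 0.000595 S → |Z| = 1/|Y| = 1680 Ω, ∠Z = −∠Y = 40.1°
I = V/|Z| = 26/1680 = 15.5 mA

15.5 mA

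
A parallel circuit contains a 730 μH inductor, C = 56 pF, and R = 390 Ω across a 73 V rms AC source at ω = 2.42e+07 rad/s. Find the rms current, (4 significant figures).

X_L = ωL = 17670 Ω
X_C = 1/(ωC) = 737.9 Ω
Parallel: admittances add. Y = 1/R + 1/(jωL) + jωC
Y = (0.002564 + j0.001299) S
|Y| = 0.002874 S → |Z| = 1/|Y| = 347.9 Ω, ∠Z = −∠Y = -26.86°
I = V/|Z| = 73/347.9 = 209.8 mA

209.8 mA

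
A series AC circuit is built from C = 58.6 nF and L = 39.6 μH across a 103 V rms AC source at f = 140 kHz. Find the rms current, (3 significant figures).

ω = 2πf = 879600 rad/s
X_L = ωL = 34.8 Ω
X_C = 1/(ωC) = 19.4 Ω
Net reactance X = X_L − X_C = 15.4 Ω
Z = j15.4 Ω
|Z| = √(0² + 15.4²) = 15.4 Ω
I = V/|Z| = 103/15.4 = 6.67 A

6.67 A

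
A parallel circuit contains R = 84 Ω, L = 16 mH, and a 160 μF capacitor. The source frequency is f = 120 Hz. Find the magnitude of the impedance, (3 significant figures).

25.3 Ω

ω = 2πf = 754.0 rad/s
X_L = ωL = 12.1 Ω
X_C = 1/(ωC) = 8.29 Ω
Parallel: admittances add. Y = 1/R + 1/(jωL) + jωC
Y = (0.0119 + j0.0377) S
|Y| = 0.0396 S → |Z| = 1/|Y| = 25.3 Ω, ∠Z = −∠Y = -72.5°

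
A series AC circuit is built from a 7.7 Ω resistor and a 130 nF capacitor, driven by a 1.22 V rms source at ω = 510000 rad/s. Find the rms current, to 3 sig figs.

X_C = 1/(ωC) = 15.1 Ω
Z = 7.70 − j15.1 Ω
|Z| = √(7.70² + 15.1²) = 16.9 Ω
I = V/|Z| = 1.22/16.9 = 72.0 mA

72.0 mA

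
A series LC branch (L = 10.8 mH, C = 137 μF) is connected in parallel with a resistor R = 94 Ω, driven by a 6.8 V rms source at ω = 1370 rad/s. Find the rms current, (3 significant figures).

722 mA

X_L = ωL = 14.8 Ω
X_C = 1/(ωC) = 5.33 Ω
Branch 1: Z₁ = R = 94.0 Ω
Branch 2 (series LC): Z₂ = j(X_L − X_C) = j9.47 Ω
Parallel: Z = Z₁Z₂/(Z₁+Z₂), |Z| = 9.42 Ω, ∠Z = 84.2°
I = V/|Z| = 6.8/9.42 = 722 mA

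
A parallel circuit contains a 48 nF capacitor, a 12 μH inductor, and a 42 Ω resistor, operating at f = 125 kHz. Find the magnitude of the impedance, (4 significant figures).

ω = 2πf = 785400 rad/s
X_L = ωL = 9.425 Ω
X_C = 1/(ωC) = 26.53 Ω
Parallel: admittances add. Y = 1/R + 1/(jωL) + jωC
Y = (0.02381 − j0.06840) S
|Y| = 0.07243 S → |Z| = 1/|Y| = 13.81 Ω, ∠Z = −∠Y = 70.81°

13.81 Ω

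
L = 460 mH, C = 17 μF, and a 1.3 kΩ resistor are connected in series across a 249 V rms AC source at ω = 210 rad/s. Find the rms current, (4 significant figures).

189.7 mA

X_L = ωL = 96.60 Ω
X_C = 1/(ωC) = 280.1 Ω
Net reactance X = X_L − X_C = -183.5 Ω
Z = 1300 − j183.5 Ω
|Z| = √(1300² + 183.5²) = 1313 Ω
I = V/|Z| = 249/1313 = 189.7 mA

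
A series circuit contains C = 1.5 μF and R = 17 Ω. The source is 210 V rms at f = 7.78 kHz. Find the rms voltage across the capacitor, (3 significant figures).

131 V

ω = 2πf = 48880 rad/s
X_C = 1/(ωC) = 13.6 Ω
Z = 17.0 − j13.6 Ω
|Z| = √(17.0² + 13.6²) = 21.8 Ω
I = V/|Z| = 9.64 A
V_C = I·|Z_C| = 9.64 × 13.6 = 131 V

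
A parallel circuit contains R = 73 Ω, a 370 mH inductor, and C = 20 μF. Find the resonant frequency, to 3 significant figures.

58.5 Hz

ω₀ = 1/√(LC) = 1/√(0.37 × 2e-05) = 367.6 rad/s
f₀ = ω₀/(2π) = 58.5 Hz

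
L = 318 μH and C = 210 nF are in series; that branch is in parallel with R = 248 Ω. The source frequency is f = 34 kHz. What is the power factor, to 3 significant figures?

0.181

ω = 2πf = 213600 rad/s
X_L = ωL = 67.9 Ω
X_C = 1/(ωC) = 22.3 Ω
Branch 1: Z₁ = R = 248 Ω
Branch 2 (series LC): Z₂ = j(X_L − X_C) = j45.6 Ω
Parallel: Z = Z₁Z₂/(Z₁+Z₂), |Z| = 44.9 Ω, ∠Z = 79.6°
cos φ = cos(79.6°) = 0.181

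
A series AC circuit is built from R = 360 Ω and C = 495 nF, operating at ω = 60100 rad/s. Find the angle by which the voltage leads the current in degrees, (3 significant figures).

X_C = 1/(ωC) = 33.6 Ω
Z = 360 − j33.6 Ω
|Z| = √(360² + 33.6²) = 362 Ω
∠Z = arctan(-33.6/360) = -5.33°

-5.33°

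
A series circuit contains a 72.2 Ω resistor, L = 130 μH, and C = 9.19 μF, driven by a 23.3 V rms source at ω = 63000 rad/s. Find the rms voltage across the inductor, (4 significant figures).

2.633 V

X_L = ωL = 8.190 Ω
X_C = 1/(ωC) = 1.727 Ω
Net reactance X = X_L − X_C = 6.463 Ω
Z = 72.20 + j6.463 Ω
|Z| = √(72.20² + 6.463²) = 72.49 Ω
I = V/|Z| = 321.4 mA
V_L = I·|Z_L| = 0.3214 × 8.190 = 2.633 V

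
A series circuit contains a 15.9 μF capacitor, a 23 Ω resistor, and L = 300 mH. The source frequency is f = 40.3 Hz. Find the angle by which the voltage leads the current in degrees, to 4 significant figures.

ω = 2πf = 253.2 rad/s
X_L = ωL = 75.96 Ω
X_C = 1/(ωC) = 248.4 Ω
Net reactance X = X_L − X_C = -172.4 Ω
Z = 23.00 − j172.4 Ω
|Z| = √(23.00² + 172.4²) = 173.9 Ω
∠Z = arctan(-172.4/23.00) = -82.40°

-82.40°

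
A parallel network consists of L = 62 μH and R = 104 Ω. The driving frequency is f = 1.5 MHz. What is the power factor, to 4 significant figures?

0.9845

ω = 2πf = 9.425e+06 rad/s
X_L = ωL = 584.3 Ω
Parallel: admittances add. Y = 1/R + 1/(jωL)
Y = (0.009615 − j0.001711) S
|Y| = 0.009766 S → |Z| = 1/|Y| = 102.4 Ω, ∠Z = −∠Y = 10.09°
cos φ = cos(10.09°) = 0.9845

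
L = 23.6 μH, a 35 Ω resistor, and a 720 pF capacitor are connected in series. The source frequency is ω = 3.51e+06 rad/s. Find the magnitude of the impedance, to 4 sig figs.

X_L = ωL = 82.84 Ω
X_C = 1/(ωC) = 395.7 Ω
Net reactance X = X_L − X_C = -312.9 Ω
Z = 35.00 − j312.9 Ω
|Z| = √(35.00² + 312.9²) = 314.8 Ω

314.8 Ω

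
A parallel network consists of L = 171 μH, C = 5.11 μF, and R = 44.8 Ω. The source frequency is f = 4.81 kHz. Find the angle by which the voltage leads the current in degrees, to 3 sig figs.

ω = 2πf = 30220 rad/s
X_L = ωL = 5.17 Ω
X_C = 1/(ωC) = 6.48 Ω
Parallel: admittances add. Y = 1/R + 1/(jωL) + jωC
Y = (0.0223 − j0.0391) S
|Y| = 0.0450 S → |Z| = 1/|Y| = 22.2 Ω, ∠Z = −∠Y = 60.3°

60.3°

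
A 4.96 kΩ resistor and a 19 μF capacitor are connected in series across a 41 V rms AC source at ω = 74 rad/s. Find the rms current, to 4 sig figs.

8.182 mA

X_C = 1/(ωC) = 711.2 Ω
Z = 4960 − j711.2 Ω
|Z| = √(4960² + 711.2²) = 5011 Ω
I = V/|Z| = 41/5011 = 8.182 mA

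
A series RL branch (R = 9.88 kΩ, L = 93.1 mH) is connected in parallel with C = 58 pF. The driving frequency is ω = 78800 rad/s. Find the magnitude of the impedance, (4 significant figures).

12720 Ω

X_L = ωL = 7336 Ω
X_C = 1/(ωC) = 218800 Ω
Branch 1 (R+jX_L): Z₁ = 9880 + j7336 Ω, |Z₁| = 12310 Ω
Branch 2 (−jX_C): Z₂ = −j218800 Ω
Parallel: Z = Z₁Z₂/(Z₁+Z₂), |Z| = 12720 Ω, ∠Z = 33.92°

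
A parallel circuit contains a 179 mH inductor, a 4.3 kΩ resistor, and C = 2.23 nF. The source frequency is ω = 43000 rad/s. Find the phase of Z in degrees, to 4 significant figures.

X_L = ωL = 7697 Ω
X_C = 1/(ωC) = 10430 Ω
Parallel: admittances add. Y = 1/R + 1/(jωL) + jωC
Y = (0.0002326 − j3.403e-05) S
|Y| = 0.0002350 S → |Z| = 1/|Y| = 4255 Ω, ∠Z = −∠Y = 8.325°

8.325°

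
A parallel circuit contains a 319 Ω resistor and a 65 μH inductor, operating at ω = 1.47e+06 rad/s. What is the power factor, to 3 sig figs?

X_L = ωL = 95.5 Ω
Parallel: admittances add. Y = 1/R + 1/(jωL)
Y = (0.00313 − j0.0105) S
|Y| = 0.0109 S → |Z| = 1/|Y| = 91.5 Ω, ∠Z = −∠Y = 73.3°
cos φ = cos(73.3°) = 0.287

0.287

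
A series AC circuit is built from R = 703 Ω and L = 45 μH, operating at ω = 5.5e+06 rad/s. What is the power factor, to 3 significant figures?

0.943

X_L = ωL = 248 Ω
Z = 703 + j248 Ω
|Z| = √(703² + 248²) = 745 Ω
∠Z = arctan(248/703) = 19.4°
cos φ = cos(19.4°) = 0.943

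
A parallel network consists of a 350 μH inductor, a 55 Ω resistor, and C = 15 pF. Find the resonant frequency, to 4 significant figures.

ω₀ = 1/√(LC) = 1/√(0.00035 × 1.5e-11) = 1.38e+07 rad/s
f₀ = ω₀/(2π) = 2.197 MHz

2.197 MHz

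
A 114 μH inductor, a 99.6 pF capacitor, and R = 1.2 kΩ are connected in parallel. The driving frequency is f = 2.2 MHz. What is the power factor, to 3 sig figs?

0.747

ω = 2πf = 1.382e+07 rad/s
X_L = ωL = 1580 Ω
X_C = 1/(ωC) = 726 Ω
Parallel: admittances add. Y = 1/R + 1/(jωL) + jωC
Y = (0.000833 + j0.000742) S
|Y| = 0.00112 S → |Z| = 1/|Y| = 896 Ω, ∠Z = −∠Y = -41.7°
cos φ = cos(-41.7°) = 0.747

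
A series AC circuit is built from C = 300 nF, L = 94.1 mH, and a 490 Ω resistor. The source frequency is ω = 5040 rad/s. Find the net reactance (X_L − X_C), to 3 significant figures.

X_L = ωL = 474 Ω
X_C = 1/(ωC) = 661 Ω
X = 474 − 661 = -187 Ω

-187 Ω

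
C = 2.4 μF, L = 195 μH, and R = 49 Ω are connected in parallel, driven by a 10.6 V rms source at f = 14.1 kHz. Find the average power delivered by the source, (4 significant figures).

2.293 W

ω = 2πf = 88590 rad/s
X_L = ωL = 17.28 Ω
X_C = 1/(ωC) = 4.703 Ω
Parallel: admittances add. Y = 1/R + 1/(jωL) + jωC
Y = (0.02041 + j0.1547) S
|Y| = 0.1561 S → |Z| = 1/|Y| = 6.407 Ω, ∠Z = −∠Y = -82.49°
I = V/|Z| = 1.654 A
P = VI cos φ = 10.6 × 1.654 × cos(-82.49°) = 2.293 W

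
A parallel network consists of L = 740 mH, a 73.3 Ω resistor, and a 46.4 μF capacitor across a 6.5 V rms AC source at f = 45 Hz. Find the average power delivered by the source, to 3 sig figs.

576 mW

ω = 2πf = 282.7 rad/s
X_L = ωL = 209 Ω
X_C = 1/(ωC) = 76.2 Ω
Parallel: admittances add. Y = 1/R + 1/(jωL) + jωC
Y = (0.0136 + j0.00834) S
|Y| = 0.0160 S → |Z| = 1/|Y| = 62.5 Ω, ∠Z = −∠Y = -31.4°
I = V/|Z| = 104 mA
P = VI cos φ = 6.5 × 0.104 × cos(-31.4°) = 576 mW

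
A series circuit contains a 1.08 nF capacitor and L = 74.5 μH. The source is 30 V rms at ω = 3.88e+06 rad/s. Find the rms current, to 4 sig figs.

X_L = ωL = 289.1 Ω
X_C = 1/(ωC) = 238.6 Ω
Net reactance X = X_L − X_C = 50.42 Ω
Z = j50.42 Ω
|Z| = √(0² + 50.42²) = 50.42 Ω
I = V/|Z| = 30/50.42 = 595.0 mA

595.0 mA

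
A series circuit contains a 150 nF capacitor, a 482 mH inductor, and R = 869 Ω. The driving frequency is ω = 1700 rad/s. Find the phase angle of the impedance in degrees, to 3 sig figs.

X_L = ωL = 819 Ω
X_C = 1/(ωC) = 3920 Ω
Net reactance X = X_L − X_C = -3100 Ω
Z = 869 − j3100 Ω
|Z| = √(869² + 3100²) = 3220 Ω
∠Z = arctan(-3100/869) = -74.4°

-74.4°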